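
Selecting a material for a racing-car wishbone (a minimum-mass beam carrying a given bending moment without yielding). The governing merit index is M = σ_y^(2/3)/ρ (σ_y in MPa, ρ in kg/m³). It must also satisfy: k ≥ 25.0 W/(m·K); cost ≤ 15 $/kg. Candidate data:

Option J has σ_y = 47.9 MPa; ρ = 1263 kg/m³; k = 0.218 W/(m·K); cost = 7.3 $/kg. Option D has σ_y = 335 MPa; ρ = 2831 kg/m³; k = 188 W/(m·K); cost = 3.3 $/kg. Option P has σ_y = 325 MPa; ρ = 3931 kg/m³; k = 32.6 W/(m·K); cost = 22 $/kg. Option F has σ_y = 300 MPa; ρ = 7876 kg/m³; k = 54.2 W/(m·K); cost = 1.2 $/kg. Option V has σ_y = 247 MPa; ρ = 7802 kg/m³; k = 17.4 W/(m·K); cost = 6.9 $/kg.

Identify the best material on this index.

Screen on constraints: k ≥ 25.0 W/(m·K); cost ≤ 15 $/kg. Survivors: option D, option F.
Evaluate M for each candidate:
  option D: M = 17.0×10⁻³
  option F: M = 5.69×10⁻³
Option D has the largest M.

option D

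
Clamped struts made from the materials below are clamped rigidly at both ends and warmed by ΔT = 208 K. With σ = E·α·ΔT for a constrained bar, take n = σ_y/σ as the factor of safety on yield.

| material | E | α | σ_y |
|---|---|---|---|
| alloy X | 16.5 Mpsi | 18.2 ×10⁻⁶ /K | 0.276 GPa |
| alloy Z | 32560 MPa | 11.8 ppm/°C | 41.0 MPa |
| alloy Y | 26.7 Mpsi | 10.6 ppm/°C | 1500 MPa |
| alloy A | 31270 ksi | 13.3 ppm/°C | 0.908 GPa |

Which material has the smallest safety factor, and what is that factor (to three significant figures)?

alloy Z, n = 0.513

In consistent units (E in GPa, α in ×10⁻⁶/K, σ_y in MPa):
  alloy X: E = 113.8, α = 18.2, σ_y = 276.0 → σ = 431 MPa, n = 0.641
  alloy Z: E = 32.56, α = 11.8, σ_y = 41.00 → σ = 79.9 MPa, n = 0.513
  alloy Y: E = 184.1, α = 10.6, σ_y = 1500 → σ = 406 MPa, n = 3.70
  alloy A: E = 215.6, α = 13.3, σ_y = 908.0 → σ = 596 MPa, n = 1.52
Smallest n: alloy Z with n = 0.513.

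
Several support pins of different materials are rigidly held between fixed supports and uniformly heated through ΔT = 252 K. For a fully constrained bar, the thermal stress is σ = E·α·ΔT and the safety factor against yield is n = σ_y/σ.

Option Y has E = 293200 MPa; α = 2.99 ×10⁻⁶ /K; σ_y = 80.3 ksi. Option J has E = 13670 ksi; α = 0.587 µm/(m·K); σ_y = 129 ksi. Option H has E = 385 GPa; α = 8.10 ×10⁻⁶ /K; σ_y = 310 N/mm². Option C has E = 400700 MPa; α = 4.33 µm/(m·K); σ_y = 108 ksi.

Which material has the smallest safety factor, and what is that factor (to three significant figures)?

option H, n = 0.394

With everything in SI (GPa, ×10⁻⁶/K, MPa):
  option Y: E = 293.2, α = 2.99, σ_y = 553.6 → σ = 221 MPa, n = 2.51
  option J: E = 94.25, α = 0.587, σ_y = 889.4 → σ = 13.9 MPa, n = 63.8
  option H: E = 385.0, α = 8.10, σ_y = 310.0 → σ = 786 MPa, n = 0.394
  option C: E = 400.7, α = 4.33, σ_y = 744.6 → σ = 437 MPa, n = 1.70
Option H has the lowest safety factor, n = 0.394.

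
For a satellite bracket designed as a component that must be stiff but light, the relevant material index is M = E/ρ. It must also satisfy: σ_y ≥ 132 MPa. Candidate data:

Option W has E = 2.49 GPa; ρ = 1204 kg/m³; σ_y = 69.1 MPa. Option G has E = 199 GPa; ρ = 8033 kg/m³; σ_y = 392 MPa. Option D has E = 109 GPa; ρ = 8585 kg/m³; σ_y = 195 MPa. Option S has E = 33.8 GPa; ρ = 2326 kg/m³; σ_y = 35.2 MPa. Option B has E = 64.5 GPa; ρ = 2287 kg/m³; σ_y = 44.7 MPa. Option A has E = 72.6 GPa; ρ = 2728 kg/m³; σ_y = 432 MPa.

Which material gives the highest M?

Screen on constraints: σ_y ≥ 132 MPa. Survivors: option G, option D, option A.
Evaluate M for each candidate:
  option A: M = 26.6 MN·m/kg
  option G: M = 24.8 MN·m/kg
  option D: M = 12.7 MN·m/kg
Highest index: option A.

option A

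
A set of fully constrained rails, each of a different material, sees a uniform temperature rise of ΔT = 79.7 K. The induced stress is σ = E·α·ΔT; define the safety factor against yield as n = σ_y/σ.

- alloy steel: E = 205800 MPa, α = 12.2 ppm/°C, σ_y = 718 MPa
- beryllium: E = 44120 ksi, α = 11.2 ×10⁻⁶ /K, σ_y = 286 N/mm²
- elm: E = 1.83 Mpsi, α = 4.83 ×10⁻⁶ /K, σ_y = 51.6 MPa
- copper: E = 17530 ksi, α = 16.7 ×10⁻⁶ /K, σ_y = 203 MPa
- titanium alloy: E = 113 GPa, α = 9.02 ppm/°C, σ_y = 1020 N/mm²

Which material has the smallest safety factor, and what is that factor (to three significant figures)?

Converting E to GPa, α to ×10⁻⁶/K, σ_y to MPa, then σ and n for each:
  alloy steel: E = 205.8, α = 12.2, σ_y = 718.0 → σ = 200 MPa, n = 3.59
  beryllium: E = 304.2, α = 11.2, σ_y = 286.0 → σ = 272 MPa, n = 1.05
  elm: E = 12.62, α = 4.83, σ_y = 51.60 → σ = 4.86 MPa, n = 10.6
  copper: E = 120.9, α = 16.7, σ_y = 203.0 → σ = 161 MPa, n = 1.26
  titanium alloy: E = 113.0, α = 9.02, σ_y = 1020 → σ = 81.2 MPa, n = 12.6
Beryllium has the lowest safety factor, n = 1.05.

beryllium, n = 1.05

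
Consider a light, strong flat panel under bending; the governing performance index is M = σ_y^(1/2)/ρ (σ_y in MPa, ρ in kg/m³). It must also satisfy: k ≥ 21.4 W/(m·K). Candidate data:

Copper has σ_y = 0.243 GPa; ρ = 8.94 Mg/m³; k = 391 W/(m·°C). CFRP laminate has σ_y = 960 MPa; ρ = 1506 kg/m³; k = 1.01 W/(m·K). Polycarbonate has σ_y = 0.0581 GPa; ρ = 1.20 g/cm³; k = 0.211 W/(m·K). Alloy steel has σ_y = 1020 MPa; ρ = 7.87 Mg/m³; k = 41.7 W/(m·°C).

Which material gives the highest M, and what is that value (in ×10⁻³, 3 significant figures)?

alloy steel, M = 4.06×10⁻³

Screen on constraints: k ≥ 21.4 W/(m·K). Survivors: copper, alloy steel.
Putting every candidate on a common basis:
  copper: σ_y = 243.0 MPa, ρ = 8940 kg/m³
  alloy steel: σ_y = 1020 MPa, ρ = 7870 kg/m³
  alloy steel: M = 4.06×10⁻³
  copper: M = 1.74×10⁻³
The maximum is for alloy steel.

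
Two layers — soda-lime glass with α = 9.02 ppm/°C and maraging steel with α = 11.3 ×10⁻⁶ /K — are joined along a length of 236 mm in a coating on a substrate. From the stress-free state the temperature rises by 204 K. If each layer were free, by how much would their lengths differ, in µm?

110 µm

Δα = |9.02 − 11.3|×10⁻⁶/K = 2.28×10⁻⁶/K.
ΔL_mismatch = Δα·L·ΔT = 2.28×10⁻⁶ × 236.0 mm × 204.0 K = 110 µm.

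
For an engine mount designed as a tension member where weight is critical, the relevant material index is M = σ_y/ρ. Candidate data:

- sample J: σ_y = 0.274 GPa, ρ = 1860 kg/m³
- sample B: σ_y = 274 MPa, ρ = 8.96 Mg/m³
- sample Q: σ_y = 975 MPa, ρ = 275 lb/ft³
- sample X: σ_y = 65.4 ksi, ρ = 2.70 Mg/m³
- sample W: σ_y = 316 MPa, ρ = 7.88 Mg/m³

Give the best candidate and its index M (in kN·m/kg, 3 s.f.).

sample Q, M = 221 kN·m/kg

Convert each candidate to consistent units, then evaluate M:
  sample J: σ_y = 274.0 MPa, ρ = 1860 kg/m³
  sample B: σ_y = 274.0 MPa, ρ = 8960 kg/m³
  sample Q: σ_y = 975.0 MPa, ρ = 4405 kg/m³
  sample X: σ_y = 450.9 MPa, ρ = 2700 kg/m³
  sample W: σ_y = 316.0 MPa, ρ = 7880 kg/m³
  sample Q: M = 221 kN·m/kg
  sample X: M = 167 kN·m/kg
  sample J: M = 147 kN·m/kg
  sample W: M = 40.1 kN·m/kg
  sample B: M = 30.6 kN·m/kg
Sample Q ranks first.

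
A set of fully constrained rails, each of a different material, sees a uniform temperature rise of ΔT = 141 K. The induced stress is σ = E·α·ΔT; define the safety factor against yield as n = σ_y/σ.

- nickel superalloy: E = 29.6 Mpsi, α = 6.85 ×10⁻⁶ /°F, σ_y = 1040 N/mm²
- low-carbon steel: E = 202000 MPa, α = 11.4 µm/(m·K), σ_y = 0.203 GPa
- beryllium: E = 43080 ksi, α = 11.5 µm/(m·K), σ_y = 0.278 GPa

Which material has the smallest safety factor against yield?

With everything in SI (GPa, ×10⁻⁶/K, MPa):
  nickel superalloy: E = 204.1, α = 12.3, σ_y = 1040 → σ = 355 MPa, n = 2.93
  low-carbon steel: E = 202.0, α = 11.4, σ_y = 203.0 → σ = 325 MPa, n = 0.625
  beryllium: E = 297.0, α = 11.5, σ_y = 278.0 → σ = 482 MPa, n = 0.577
Smallest n: beryllium with n = 0.577.

beryllium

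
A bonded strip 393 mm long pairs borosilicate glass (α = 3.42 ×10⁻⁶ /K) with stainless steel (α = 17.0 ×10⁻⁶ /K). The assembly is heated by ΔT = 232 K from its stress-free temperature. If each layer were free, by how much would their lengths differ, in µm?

Δα = |3.42 − 17.0|×10⁻⁶/K = 13.6×10⁻⁶/K.
ΔL_mismatch = Δα·L·ΔT = 13.6×10⁻⁶ × 393.0 mm × 232.0 K = 1240 µm.

1240 µm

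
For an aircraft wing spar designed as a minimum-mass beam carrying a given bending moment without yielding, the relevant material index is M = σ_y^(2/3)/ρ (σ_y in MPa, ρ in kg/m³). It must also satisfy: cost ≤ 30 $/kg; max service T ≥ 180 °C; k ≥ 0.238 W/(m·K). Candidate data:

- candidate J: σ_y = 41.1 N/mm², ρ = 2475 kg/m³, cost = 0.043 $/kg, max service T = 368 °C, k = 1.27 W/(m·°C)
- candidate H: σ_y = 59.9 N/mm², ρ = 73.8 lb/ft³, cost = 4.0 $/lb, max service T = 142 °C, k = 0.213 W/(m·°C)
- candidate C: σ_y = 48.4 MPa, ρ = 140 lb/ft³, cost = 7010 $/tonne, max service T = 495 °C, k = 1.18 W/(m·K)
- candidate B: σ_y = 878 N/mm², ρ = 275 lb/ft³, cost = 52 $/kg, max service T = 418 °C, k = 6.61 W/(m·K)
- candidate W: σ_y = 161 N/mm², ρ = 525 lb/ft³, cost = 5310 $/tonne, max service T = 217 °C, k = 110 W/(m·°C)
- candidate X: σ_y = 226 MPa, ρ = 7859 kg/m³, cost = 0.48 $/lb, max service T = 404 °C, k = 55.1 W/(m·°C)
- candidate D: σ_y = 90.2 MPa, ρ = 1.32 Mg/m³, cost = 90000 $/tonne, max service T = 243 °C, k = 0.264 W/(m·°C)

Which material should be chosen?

Screen on constraints: cost ≤ 30 $/kg; max service T ≥ 180 °C; k ≥ 0.238 W/(m·K). Survivors: candidate J, candidate C, candidate W, candidate X.
Normalizing units and computing the index:
  candidate J: σ_y = 41.10 MPa, ρ = 2475 kg/m³
  candidate C: σ_y = 48.40 MPa, ρ = 2243 kg/m³
  candidate W: σ_y = 161.0 MPa, ρ = 8410 kg/m³
  candidate X: σ_y = 226.0 MPa, ρ = 7859 kg/m³
  candidate C: M = 5.92×10⁻³
  candidate J: M = 4.81×10⁻³
  candidate X: M = 4.72×10⁻³
  candidate W: M = 3.52×10⁻³
Candidate C ranks first.

candidate C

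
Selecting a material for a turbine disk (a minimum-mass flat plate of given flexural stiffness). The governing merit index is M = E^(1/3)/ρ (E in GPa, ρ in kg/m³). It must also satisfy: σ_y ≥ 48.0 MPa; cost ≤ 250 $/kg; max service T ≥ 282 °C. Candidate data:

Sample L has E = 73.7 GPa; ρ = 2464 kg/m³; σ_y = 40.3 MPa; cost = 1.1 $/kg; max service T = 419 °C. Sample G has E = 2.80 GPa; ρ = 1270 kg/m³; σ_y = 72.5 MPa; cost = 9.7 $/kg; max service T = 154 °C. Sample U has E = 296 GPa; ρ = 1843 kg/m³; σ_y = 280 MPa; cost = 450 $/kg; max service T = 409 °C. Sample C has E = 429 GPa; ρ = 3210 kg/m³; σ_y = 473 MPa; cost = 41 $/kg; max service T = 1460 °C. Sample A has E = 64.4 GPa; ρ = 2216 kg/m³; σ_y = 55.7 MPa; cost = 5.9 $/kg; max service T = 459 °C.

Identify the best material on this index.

Screen on constraints: σ_y ≥ 48.0 MPa; cost ≤ 250 $/kg; max service T ≥ 282 °C. Survivors: sample C, sample A.
Computing M directly (units already consistent):
  sample C: M = 2.35×10⁻³
  sample A: M = 1.81×10⁻³
Sample C ranks first.

sample C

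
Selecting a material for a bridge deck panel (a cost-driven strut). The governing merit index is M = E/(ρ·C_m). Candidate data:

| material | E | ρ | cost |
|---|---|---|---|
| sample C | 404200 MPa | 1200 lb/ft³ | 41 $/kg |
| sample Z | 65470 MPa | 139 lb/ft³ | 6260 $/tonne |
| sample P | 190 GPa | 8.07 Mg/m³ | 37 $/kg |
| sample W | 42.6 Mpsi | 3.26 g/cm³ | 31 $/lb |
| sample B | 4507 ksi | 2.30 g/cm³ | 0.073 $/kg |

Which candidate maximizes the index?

Putting every candidate on a common basis:
  sample C: E = 404.2 GPa, ρ = 19220 kg/m³, cost = 41.00 $/kg
  sample Z: E = 65.47 GPa, ρ = 2227 kg/m³, cost = 6.260 $/kg
  sample P: E = 190.0 GPa, ρ = 8070 kg/m³, cost = 37.00 $/kg
  sample W: E = 293.7 GPa, ρ = 3260 kg/m³, cost = 68.34 $/kg
  sample B: E = 31.07 GPa, ρ = 2300 kg/m³, cost = 0.07300 $/kg
  sample B: M = 185 MN·m per $
  sample Z: M = 4.70 MN·m per $
  sample W: M = 1.32 MN·m per $
  sample P: M = 0.636 MN·m per $
  sample C: M = 0.513 MN·m per $
Highest index: sample B.

sample B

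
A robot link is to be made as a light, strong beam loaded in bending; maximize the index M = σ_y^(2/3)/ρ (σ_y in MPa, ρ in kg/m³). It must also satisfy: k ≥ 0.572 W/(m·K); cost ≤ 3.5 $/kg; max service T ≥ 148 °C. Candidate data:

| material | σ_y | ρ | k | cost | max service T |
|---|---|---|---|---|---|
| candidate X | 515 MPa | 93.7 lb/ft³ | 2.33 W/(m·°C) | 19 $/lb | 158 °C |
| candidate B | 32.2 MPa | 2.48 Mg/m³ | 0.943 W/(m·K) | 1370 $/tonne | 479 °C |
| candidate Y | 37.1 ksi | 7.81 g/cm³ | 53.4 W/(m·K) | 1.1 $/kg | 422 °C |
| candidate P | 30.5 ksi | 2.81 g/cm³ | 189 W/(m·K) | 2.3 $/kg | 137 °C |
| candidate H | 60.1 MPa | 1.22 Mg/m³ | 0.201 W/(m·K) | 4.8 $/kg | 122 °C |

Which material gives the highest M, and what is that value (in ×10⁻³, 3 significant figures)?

Screen on constraints: k ≥ 0.572 W/(m·K); cost ≤ 3.5 $/kg; max service T ≥ 148 °C. Survivors: candidate B, candidate Y.
Normalizing units and computing the index:
  candidate B: σ_y = 32.20 MPa, ρ = 2480 kg/m³
  candidate Y: σ_y = 255.8 MPa, ρ = 7810 kg/m³
  candidate Y: M = 5.16×10⁻³
  candidate B: M = 4.08×10⁻³
Candidate Y ranks first.

candidate Y, M = 5.16×10⁻³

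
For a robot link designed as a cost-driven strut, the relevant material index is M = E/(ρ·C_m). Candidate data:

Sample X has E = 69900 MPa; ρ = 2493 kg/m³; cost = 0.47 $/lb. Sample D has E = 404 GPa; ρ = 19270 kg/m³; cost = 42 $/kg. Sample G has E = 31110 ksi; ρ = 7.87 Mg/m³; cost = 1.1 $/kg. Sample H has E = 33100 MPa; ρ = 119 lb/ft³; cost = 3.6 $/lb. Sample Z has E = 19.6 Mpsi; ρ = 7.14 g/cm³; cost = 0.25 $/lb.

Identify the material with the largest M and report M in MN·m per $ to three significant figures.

sample Z, M = 34.3 MN·m per $

Putting every candidate on a common basis:
  sample X: E = 69.90 GPa, ρ = 2493 kg/m³, cost = 1.036 $/kg
  sample D: E = 404.0 GPa, ρ = 19270 kg/m³, cost = 42.00 $/kg
  sample G: E = 214.5 GPa, ρ = 7870 kg/m³, cost = 1.100 $/kg
  sample H: E = 33.10 GPa, ρ = 1906 kg/m³, cost = 7.937 $/kg
  sample Z: E = 135.1 GPa, ρ = 7140 kg/m³, cost = 0.5511 $/kg
  sample Z: M = 34.3 MN·m per $
  sample X: M = 27.1 MN·m per $
  sample G: M = 24.8 MN·m per $
  sample H: M = 2.19 MN·m per $
  sample D: M = 0.499 MN·m per $
Sample Z has the largest M.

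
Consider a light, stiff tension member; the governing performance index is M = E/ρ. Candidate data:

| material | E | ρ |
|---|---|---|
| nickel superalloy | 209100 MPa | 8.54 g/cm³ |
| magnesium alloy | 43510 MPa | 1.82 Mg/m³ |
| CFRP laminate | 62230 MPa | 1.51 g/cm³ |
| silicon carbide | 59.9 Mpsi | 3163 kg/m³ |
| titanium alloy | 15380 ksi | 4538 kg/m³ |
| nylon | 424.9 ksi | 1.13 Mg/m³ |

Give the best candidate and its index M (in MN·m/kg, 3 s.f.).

silicon carbide, M = 131 MN·m/kg

Convert each candidate to consistent units, then evaluate M:
  nickel superalloy: E = 209.1 GPa, ρ = 8540 kg/m³
  magnesium alloy: E = 43.51 GPa, ρ = 1820 kg/m³
  CFRP laminate: E = 62.23 GPa, ρ = 1510 kg/m³
  silicon carbide: E = 413.0 GPa, ρ = 3163 kg/m³
  titanium alloy: E = 106.0 GPa, ρ = 4538 kg/m³
  nylon: E = 2.930 GPa, ρ = 1130 kg/m³
  silicon carbide: M = 131 MN·m/kg
  CFRP laminate: M = 41.2 MN·m/kg
  nickel superalloy: M = 24.5 MN·m/kg
  magnesium alloy: M = 23.9 MN·m/kg
  titanium alloy: M = 23.4 MN·m/kg
  nylon: M = 2.59 MN·m/kg
Silicon carbide ranks first.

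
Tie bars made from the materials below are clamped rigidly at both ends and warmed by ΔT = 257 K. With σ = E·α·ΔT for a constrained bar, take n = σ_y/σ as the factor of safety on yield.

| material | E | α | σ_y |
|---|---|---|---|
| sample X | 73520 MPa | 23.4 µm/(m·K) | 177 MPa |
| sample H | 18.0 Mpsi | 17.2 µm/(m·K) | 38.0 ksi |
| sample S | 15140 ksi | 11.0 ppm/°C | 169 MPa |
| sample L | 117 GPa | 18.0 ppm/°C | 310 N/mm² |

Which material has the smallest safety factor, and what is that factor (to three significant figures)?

sample X, n = 0.400

Converting E to GPa, α to ×10⁻⁶/K, σ_y to MPa, then σ and n for each:
  sample X: E = 73.52, α = 23.4, σ_y = 177.0 → σ = 442 MPa, n = 0.400
  sample H: E = 124.1, α = 17.2, σ_y = 262.0 → σ = 549 MPa, n = 0.478
  sample S: E = 104.4, α = 11.0, σ_y = 169.0 → σ = 295 MPa, n = 0.573
  sample L: E = 117.0, α = 18.0, σ_y = 310.0 → σ = 541 MPa, n = 0.573
The minimum is sample X at n = 0.400.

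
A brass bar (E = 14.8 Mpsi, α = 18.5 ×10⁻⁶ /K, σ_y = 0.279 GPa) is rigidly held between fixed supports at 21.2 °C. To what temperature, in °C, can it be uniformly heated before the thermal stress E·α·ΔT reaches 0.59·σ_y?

E = 14.8 Mpsi = 102.0 GPa.
σ_y = 0.279 GPa = 279.0 MPa.
E·α·ΔT = 164.6 MPa ⇒ ΔT = 164.6 / (102.0×10³ × 18.5×10⁻⁶) = 87.20 K.
T = 21.2 + 87.20 = 108.4 °C.

108 °C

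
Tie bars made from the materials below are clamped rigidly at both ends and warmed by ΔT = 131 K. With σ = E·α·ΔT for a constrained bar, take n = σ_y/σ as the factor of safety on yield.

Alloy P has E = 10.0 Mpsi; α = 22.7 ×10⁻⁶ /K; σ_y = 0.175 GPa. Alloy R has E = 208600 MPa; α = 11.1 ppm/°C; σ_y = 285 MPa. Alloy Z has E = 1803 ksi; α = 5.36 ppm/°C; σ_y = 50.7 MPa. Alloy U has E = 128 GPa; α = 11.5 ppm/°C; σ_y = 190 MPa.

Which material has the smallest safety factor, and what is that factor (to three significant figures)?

Converting E to GPa, α to ×10⁻⁶/K, σ_y to MPa, then σ and n for each:
  alloy P: E = 68.95, α = 22.7, σ_y = 175.0 → σ = 205 MPa, n = 0.854
  alloy R: E = 208.6, α = 11.1, σ_y = 285.0 → σ = 303 MPa, n = 0.940
  alloy Z: E = 12.43, α = 5.36, σ_y = 50.70 → σ = 8.73 MPa, n = 5.81
  alloy U: E = 128.0, α = 11.5, σ_y = 190.0 → σ = 193 MPa, n = 0.985
Smallest n: alloy P with n = 0.854.

alloy P, n = 0.854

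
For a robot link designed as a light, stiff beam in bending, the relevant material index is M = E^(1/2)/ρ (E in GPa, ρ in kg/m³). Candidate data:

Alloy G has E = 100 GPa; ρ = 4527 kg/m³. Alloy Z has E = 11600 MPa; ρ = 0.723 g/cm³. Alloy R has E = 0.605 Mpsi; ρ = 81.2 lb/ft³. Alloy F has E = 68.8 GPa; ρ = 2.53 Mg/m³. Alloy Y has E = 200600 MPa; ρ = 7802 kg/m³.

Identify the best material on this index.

In SI units:
  alloy G: E = 100.0 GPa, ρ = 4527 kg/m³
  alloy Z: E = 11.60 GPa, ρ = 723.0 kg/m³
  alloy R: E = 4.171 GPa, ρ = 1301 kg/m³
  alloy F: E = 68.80 GPa, ρ = 2530 kg/m³
  alloy Y: E = 200.6 GPa, ρ = 7802 kg/m³
  alloy Z: M = 4.71×10⁻³
  alloy F: M = 3.28×10⁻³
  alloy G: M = 2.21×10⁻³
  alloy Y: M = 1.82×10⁻³
  alloy R: M = 1.57×10⁻³
The maximum is for alloy Z.

alloy Z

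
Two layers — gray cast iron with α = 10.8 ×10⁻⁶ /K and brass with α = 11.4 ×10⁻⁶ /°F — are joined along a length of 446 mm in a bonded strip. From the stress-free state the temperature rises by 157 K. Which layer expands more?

brass

brass: α = 11.4×10⁻⁶/°F × 9/5 = 20.5×10⁻⁶/K.
α(gray cast iron) = 10.8×10⁻⁶/K vs α(brass) = 20.5×10⁻⁶/K.
Higher α expands more for the same ΔT: brass.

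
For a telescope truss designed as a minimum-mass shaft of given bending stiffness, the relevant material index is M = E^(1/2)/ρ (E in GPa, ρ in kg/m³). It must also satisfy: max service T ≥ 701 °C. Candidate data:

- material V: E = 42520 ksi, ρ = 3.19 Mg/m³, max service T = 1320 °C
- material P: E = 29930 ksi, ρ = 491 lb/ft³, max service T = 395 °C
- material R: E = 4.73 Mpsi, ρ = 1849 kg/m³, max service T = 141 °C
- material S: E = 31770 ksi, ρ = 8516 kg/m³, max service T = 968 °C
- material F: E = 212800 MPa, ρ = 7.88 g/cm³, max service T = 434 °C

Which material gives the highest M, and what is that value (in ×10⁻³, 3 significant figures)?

material V, M = 5.37×10⁻³

Screen on constraints: max service T ≥ 701 °C. Survivors: material V, material S.
Putting every candidate on a common basis:
  material V: E = 293.2 GPa, ρ = 3190 kg/m³
  material S: E = 219.0 GPa, ρ = 8516 kg/m³
  material V: M = 5.37×10⁻³
  material S: M = 1.74×10⁻³
Highest index: material V.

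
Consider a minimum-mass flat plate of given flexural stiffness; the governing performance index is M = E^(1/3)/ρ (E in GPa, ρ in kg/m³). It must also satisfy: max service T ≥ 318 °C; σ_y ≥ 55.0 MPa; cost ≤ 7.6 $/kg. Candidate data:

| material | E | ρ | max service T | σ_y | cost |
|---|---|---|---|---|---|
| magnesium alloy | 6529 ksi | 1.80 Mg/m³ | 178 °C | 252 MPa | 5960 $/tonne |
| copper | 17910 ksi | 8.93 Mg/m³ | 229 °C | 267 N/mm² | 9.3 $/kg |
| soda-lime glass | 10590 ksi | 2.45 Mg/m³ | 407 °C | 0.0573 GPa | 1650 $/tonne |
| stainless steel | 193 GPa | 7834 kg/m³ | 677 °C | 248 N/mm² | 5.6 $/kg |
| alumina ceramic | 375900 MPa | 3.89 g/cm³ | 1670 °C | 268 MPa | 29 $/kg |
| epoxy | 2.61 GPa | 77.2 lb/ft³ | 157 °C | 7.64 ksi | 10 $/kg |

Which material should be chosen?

Screen on constraints: max service T ≥ 318 °C; σ_y ≥ 55.0 MPa; cost ≤ 7.6 $/kg. Survivors: soda-lime glass, stainless steel.
Putting every candidate on a common basis:
  soda-lime glass: E = 73.02 GPa, ρ = 2450 kg/m³
  stainless steel: E = 193.0 GPa, ρ = 7834 kg/m³
  soda-lime glass: M = 1.71×10⁻³
  stainless steel: M = 0.738×10⁻³
The maximum is for soda-lime glass.

soda-lime glass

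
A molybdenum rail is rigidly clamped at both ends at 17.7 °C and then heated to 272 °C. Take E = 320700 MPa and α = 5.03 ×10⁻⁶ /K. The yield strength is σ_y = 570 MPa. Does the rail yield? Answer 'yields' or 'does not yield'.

does not yield

E = 320700 MPa = 320.7 GPa.
ΔT = 254.3 K. Constrained thermal stress σ = E·α·ΔT = 320.7×10³ MPa × 5.03×10⁻⁶ × 254.3 = 410 MPa (compressive).
Compare to σ_y = 570 MPa: σ < σ_y, so it does not yield.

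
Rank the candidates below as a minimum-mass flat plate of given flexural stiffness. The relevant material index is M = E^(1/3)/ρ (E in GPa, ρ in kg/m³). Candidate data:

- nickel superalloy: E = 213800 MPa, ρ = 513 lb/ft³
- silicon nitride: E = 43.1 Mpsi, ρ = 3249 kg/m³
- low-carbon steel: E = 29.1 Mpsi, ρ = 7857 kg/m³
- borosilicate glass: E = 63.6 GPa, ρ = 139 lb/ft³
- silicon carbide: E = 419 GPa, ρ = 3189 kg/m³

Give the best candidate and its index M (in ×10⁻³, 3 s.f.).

In SI units:
  nickel superalloy: E = 213.8 GPa, ρ = 8217 kg/m³
  silicon nitride: E = 297.2 GPa, ρ = 3249 kg/m³
  low-carbon steel: E = 200.6 GPa, ρ = 7857 kg/m³
  borosilicate glass: E = 63.60 GPa, ρ = 2227 kg/m³
  silicon carbide: E = 419.0 GPa, ρ = 3189 kg/m³
  silicon carbide: M = 2.35×10⁻³
  silicon nitride: M = 2.05×10⁻³
  borosilicate glass: M = 1.79×10⁻³
  low-carbon steel: M = 0.745×10⁻³
  nickel superalloy: M = 0.728×10⁻³
Highest index: silicon carbide.

silicon carbide, M = 2.35×10⁻³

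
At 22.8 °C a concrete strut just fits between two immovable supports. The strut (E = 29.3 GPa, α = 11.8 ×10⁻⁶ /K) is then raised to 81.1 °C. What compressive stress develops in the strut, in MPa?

ΔT = 58.30 K. Constrained thermal stress σ = E·α·ΔT = 29.30×10³ MPa × 11.8×10⁻⁶ × 58.30 = 20.2 MPa (compressive).

20.2 MPa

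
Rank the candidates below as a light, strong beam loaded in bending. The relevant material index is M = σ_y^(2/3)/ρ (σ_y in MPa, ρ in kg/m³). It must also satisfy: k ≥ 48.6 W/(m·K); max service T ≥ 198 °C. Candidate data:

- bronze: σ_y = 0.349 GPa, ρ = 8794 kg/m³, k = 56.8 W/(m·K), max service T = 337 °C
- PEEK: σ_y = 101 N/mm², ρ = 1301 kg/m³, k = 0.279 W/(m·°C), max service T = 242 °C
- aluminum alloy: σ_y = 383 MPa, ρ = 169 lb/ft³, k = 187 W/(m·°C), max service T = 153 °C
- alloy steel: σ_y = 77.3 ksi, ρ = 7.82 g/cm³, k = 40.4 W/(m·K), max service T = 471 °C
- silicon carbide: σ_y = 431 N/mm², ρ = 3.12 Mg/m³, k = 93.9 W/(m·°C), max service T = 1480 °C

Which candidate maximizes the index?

Screen on constraints: k ≥ 48.6 W/(m·K); max service T ≥ 198 °C. Survivors: bronze, silicon carbide.
Normalizing units and computing the index:
  bronze: σ_y = 349.0 MPa, ρ = 8794 kg/m³
  silicon carbide: σ_y = 431.0 MPa, ρ = 3120 kg/m³
  silicon carbide: M = 18.3×10⁻³
  bronze: M = 5.64×10⁻³
Silicon carbide ranks first.

silicon carbide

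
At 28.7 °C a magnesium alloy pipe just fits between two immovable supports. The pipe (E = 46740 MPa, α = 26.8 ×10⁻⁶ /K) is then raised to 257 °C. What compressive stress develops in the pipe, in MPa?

E = 46740 MPa = 46.74 GPa.
ΔT = 228.3 K. Constrained thermal stress σ = E·α·ΔT = 46.74×10³ MPa × 26.8×10⁻⁶ × 228.3 = 286 MPa (compressive).

286 MPa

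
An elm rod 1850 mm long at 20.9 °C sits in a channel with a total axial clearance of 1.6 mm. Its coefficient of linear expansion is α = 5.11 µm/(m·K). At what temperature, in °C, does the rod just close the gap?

α·L₀·ΔT = 1.6 mm ⇒ ΔT = 1.6 / (5.11×10⁻⁶ × 1850.0) = 169.2 K.
T = 20.9 + 169.2 = 190.1 °C.

190 °C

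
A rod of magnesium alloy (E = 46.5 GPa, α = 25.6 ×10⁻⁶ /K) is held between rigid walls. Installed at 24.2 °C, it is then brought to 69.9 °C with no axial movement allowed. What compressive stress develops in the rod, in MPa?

54.4 MPa

ΔT = 45.70 K. Constrained thermal stress σ = E·α·ΔT = 46.50×10³ MPa × 25.6×10⁻⁶ × 45.70 = 54.4 MPa (compressive).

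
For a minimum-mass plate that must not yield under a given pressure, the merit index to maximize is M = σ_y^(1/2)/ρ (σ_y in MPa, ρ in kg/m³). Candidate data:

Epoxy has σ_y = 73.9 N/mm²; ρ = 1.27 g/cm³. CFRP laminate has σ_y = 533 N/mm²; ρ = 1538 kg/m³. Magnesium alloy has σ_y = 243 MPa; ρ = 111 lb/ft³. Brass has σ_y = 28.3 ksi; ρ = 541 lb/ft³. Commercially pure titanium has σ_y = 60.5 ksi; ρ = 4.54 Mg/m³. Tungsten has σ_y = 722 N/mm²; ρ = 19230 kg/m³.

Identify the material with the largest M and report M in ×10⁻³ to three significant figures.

CFRP laminate, M = 15.0×10⁻³

Convert each candidate to consistent units, then evaluate M:
  epoxy: σ_y = 73.90 MPa, ρ = 1270 kg/m³
  CFRP laminate: σ_y = 533.0 MPa, ρ = 1538 kg/m³
  magnesium alloy: σ_y = 243.0 MPa, ρ = 1778 kg/m³
  brass: σ_y = 195.1 MPa, ρ = 8666 kg/m³
  commercially pure titanium: σ_y = 417.1 MPa, ρ = 4540 kg/m³
  tungsten: σ_y = 722.0 MPa, ρ = 19230 kg/m³
  CFRP laminate: M = 15.0×10⁻³
  magnesium alloy: M = 8.77×10⁻³
  epoxy: M = 6.77×10⁻³
  commercially pure titanium: M = 4.50×10⁻³
  brass: M = 1.61×10⁻³
  tungsten: M = 1.40×10⁻³
Highest index: CFRP laminate.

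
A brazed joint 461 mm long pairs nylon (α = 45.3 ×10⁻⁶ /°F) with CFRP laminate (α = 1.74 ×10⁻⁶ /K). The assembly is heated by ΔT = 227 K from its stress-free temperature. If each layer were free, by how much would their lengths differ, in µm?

8350 µm

nylon: α = 45.3×10⁻⁶/°F × 9/5 = 81.5×10⁻⁶/K.
Δα = |81.5 − 1.74|×10⁻⁶/K = 79.8×10⁻⁶/K.
ΔL_mismatch = Δα·L·ΔT = 79.8×10⁻⁶ × 461.0 mm × 227.0 K = 8350 µm.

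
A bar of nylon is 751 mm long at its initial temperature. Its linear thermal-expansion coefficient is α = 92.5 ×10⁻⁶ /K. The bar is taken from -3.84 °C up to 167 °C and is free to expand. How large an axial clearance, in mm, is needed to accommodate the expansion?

11.9 mm

ΔT = 167 − (-3.84) = 170.8 K.
ΔL = α·L₀·ΔT = 92.5×10⁻⁶ × 751 mm × 170.8 K = 11.9 mm.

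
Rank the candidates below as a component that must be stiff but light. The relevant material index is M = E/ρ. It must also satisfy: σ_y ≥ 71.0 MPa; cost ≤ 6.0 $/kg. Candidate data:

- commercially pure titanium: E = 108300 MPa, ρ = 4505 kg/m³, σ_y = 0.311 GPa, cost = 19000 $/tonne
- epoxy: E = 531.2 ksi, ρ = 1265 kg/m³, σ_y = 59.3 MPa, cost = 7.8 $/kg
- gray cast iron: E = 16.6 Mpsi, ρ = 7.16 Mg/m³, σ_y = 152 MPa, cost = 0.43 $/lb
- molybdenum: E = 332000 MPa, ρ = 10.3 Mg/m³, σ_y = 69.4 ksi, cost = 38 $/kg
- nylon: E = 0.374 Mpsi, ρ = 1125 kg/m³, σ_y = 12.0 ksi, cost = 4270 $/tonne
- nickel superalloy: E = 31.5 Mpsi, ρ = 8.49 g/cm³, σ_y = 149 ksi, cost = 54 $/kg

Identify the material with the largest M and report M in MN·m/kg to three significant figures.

Screen on constraints: σ_y ≥ 71.0 MPa; cost ≤ 6.0 $/kg. Survivors: gray cast iron, nylon.
Putting every candidate on a common basis:
  gray cast iron: E = 114.5 GPa, ρ = 7160 kg/m³
  nylon: E = 2.579 GPa, ρ = 1125 kg/m³
  gray cast iron: M = 16.0 MN·m/kg
  nylon: M = 2.29 MN·m/kg
Gray cast iron has the largest M.

gray cast iron, M = 16.0 MN·m/kg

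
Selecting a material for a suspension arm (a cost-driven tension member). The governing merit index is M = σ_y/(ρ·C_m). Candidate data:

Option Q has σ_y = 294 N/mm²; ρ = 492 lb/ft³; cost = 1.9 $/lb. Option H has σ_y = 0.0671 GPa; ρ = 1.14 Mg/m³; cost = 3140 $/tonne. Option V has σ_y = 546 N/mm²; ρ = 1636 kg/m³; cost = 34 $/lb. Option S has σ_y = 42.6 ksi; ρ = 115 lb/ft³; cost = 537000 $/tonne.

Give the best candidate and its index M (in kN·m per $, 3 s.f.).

option H, M = 18.7 kN·m per $

Normalizing units and computing the index:
  option Q: σ_y = 294.0 MPa, ρ = 7881 kg/m³, cost = 4.189 $/kg
  option H: σ_y = 67.10 MPa, ρ = 1140 kg/m³, cost = 3.140 $/kg
  option V: σ_y = 546.0 MPa, ρ = 1636 kg/m³, cost = 74.96 $/kg
  option S: σ_y = 293.7 MPa, ρ = 1842 kg/m³, cost = 537.0 $/kg
  option H: M = 18.7 kN·m per $
  option Q: M = 8.91 kN·m per $
  option V: M = 4.45 kN·m per $
  option S: M = 0.297 kN·m per $
Option H has the largest M.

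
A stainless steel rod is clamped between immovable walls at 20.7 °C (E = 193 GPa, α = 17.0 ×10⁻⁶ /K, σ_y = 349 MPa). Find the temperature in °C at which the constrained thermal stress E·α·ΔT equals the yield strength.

127 °C

E·α·ΔT = 349.0 MPa ⇒ ΔT = 349.0 / (193.0×10³ × 17.0×10⁻⁶) = 106.4 K.
T = 20.7 + 106.4 = 127.1 °C.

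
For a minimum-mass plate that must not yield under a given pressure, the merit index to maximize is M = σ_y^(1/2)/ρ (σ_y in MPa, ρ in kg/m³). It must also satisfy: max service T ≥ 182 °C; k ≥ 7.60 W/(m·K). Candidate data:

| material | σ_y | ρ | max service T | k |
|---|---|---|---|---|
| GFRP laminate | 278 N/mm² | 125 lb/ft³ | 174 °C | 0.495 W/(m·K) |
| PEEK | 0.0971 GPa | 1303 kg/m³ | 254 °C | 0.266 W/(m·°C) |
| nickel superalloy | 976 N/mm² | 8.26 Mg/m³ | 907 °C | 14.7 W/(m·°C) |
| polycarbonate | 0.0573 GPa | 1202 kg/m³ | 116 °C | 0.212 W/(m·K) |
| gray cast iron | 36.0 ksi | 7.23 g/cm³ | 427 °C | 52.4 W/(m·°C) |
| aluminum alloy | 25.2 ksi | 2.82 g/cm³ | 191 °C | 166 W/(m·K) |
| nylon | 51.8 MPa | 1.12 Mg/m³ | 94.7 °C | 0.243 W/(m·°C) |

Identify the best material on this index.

Screen on constraints: max service T ≥ 182 °C; k ≥ 7.60 W/(m·K). Survivors: nickel superalloy, gray cast iron, aluminum alloy.
Putting every candidate on a common basis:
  nickel superalloy: σ_y = 976.0 MPa, ρ = 8260 kg/m³
  gray cast iron: σ_y = 248.2 MPa, ρ = 7230 kg/m³
  aluminum alloy: σ_y = 173.7 MPa, ρ = 2820 kg/m³
  aluminum alloy: M = 4.67×10⁻³
  nickel superalloy: M = 3.78×10⁻³
  gray cast iron: M = 2.18×10⁻³
Aluminum alloy has the largest M.

aluminum alloy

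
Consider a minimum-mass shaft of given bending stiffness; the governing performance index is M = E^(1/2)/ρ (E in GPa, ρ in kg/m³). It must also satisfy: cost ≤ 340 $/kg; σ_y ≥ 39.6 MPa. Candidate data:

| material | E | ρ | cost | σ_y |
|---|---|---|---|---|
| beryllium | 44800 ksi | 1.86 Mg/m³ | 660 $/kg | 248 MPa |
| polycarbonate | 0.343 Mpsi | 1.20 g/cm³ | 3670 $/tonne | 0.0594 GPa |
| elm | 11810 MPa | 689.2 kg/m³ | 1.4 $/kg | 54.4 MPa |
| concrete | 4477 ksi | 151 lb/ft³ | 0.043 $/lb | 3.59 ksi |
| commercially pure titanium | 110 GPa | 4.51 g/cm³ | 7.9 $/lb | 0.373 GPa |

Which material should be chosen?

Screen on constraints: cost ≤ 340 $/kg; σ_y ≥ 39.6 MPa. Survivors: polycarbonate, elm, commercially pure titanium.
After converting to SI:
  polycarbonate: E = 2.365 GPa, ρ = 1200 kg/m³
  elm: E = 11.81 GPa, ρ = 689.2 kg/m³
  commercially pure titanium: E = 110.0 GPa, ρ = 4510 kg/m³
  elm: M = 4.99×10⁻³
  commercially pure titanium: M = 2.33×10⁻³
  polycarbonate: M = 1.28×10⁻³
Elm has the largest M.

elm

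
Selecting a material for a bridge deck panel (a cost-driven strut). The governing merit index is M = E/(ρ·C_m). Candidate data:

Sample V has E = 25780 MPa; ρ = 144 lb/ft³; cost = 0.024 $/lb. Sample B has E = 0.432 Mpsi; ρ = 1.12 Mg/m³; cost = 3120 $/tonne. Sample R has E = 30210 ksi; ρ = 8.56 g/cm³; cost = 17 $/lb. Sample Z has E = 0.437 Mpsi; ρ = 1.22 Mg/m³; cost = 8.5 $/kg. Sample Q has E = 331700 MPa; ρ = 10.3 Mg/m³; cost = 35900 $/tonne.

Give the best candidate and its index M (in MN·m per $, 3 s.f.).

In SI units:
  sample V: E = 25.78 GPa, ρ = 2307 kg/m³, cost = 0.05291 $/kg
  sample B: E = 2.979 GPa, ρ = 1120 kg/m³, cost = 3.120 $/kg
  sample R: E = 208.3 GPa, ρ = 8560 kg/m³, cost = 37.48 $/kg
  sample Z: E = 3.013 GPa, ρ = 1220 kg/m³, cost = 8.500 $/kg
  sample Q: E = 331.7 GPa, ρ = 10300 kg/m³, cost = 35.90 $/kg
  sample V: M = 211 MN·m per $
  sample Q: M = 0.897 MN·m per $
  sample B: M = 0.852 MN·m per $
  sample R: M = 0.649 MN·m per $
  sample Z: M = 0.291 MN·m per $
The maximum is for sample V.

sample V, M = 211 MN·m per $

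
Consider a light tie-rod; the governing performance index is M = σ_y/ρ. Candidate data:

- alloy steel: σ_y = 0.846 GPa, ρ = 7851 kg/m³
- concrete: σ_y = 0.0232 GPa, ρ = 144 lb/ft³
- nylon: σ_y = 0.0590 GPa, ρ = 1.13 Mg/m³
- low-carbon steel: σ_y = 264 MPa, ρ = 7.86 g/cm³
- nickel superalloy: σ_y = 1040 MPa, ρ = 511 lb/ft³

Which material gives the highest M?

Putting every candidate on a common basis:
  alloy steel: σ_y = 846.0 MPa, ρ = 7851 kg/m³
  concrete: σ_y = 23.20 MPa, ρ = 2307 kg/m³
  nylon: σ_y = 59.00 MPa, ρ = 1130 kg/m³
  low-carbon steel: σ_y = 264.0 MPa, ρ = 7860 kg/m³
  nickel superalloy: σ_y = 1040 MPa, ρ = 8185 kg/m³
  nickel superalloy: M = 127 kN·m/kg
  alloy steel: M = 108 kN·m/kg
  nylon: M = 52.2 kN·m/kg
  low-carbon steel: M = 33.6 kN·m/kg
  concrete: M = 10.1 kN·m/kg
Nickel superalloy ranks first.

nickel superalloy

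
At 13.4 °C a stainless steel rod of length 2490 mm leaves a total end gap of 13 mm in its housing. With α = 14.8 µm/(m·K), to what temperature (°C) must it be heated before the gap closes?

366 °C

α·L₀·ΔT = 13.0 mm ⇒ ΔT = 13.0 / (14.8×10⁻⁶ × 2490.0) = 352.8 K.
T = 13.4 + 352.8 = 366.2 °C.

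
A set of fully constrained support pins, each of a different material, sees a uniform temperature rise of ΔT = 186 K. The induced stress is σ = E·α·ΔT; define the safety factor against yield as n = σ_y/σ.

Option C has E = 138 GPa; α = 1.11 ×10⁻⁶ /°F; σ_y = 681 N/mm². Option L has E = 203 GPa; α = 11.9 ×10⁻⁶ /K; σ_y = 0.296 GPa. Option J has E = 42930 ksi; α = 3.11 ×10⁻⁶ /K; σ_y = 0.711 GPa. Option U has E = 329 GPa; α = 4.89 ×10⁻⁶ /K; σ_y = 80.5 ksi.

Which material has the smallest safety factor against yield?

With everything in SI (GPa, ×10⁻⁶/K, MPa):
  option C: E = 138.0, α = 2.00, σ_y = 681.0 → σ = 51.3 MPa, n = 13.3
  option L: E = 203.0, α = 11.9, σ_y = 296.0 → σ = 449 MPa, n = 0.659
  option J: E = 296.0, α = 3.11, σ_y = 711.0 → σ = 171 MPa, n = 4.15
  option U: E = 329.0, α = 4.89, σ_y = 555.0 → σ = 299 MPa, n = 1.85
The minimum is option L at n = 0.659.

option L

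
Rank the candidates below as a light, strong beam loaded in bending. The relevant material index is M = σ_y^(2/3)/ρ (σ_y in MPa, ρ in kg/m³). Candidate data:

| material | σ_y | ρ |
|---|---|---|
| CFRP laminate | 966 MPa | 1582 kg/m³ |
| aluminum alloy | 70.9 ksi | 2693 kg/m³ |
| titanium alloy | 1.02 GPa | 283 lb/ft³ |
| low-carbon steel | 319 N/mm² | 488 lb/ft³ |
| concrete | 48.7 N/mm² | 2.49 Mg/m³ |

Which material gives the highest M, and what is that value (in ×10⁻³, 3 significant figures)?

CFRP laminate, M = 61.8×10⁻³

After converting to SI:
  CFRP laminate: σ_y = 966.0 MPa, ρ = 1582 kg/m³
  aluminum alloy: σ_y = 488.8 MPa, ρ = 2693 kg/m³
  titanium alloy: σ_y = 1020 MPa, ρ = 4533 kg/m³
  low-carbon steel: σ_y = 319.0 MPa, ρ = 7817 kg/m³
  concrete: σ_y = 48.70 MPa, ρ = 2490 kg/m³
  CFRP laminate: M = 61.8×10⁻³
  aluminum alloy: M = 23.0×10⁻³
  titanium alloy: M = 22.4×10⁻³
  low-carbon steel: M = 5.97×10⁻³
  concrete: M = 5.36×10⁻³
CFRP laminate ranks first.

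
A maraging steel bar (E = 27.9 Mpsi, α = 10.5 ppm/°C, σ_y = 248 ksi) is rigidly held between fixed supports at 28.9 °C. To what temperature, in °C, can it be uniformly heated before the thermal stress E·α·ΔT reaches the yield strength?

875 °C

E = 27.9 Mpsi = 192.4 GPa.
σ_y = 248 ksi = 1710 MPa.
E·α·ΔT = 1710 MPa ⇒ ΔT = 1710 / (192.4×10³ × 10.5×10⁻⁶) = 846.6 K.
T = 28.9 + 846.6 = 875.5 °C.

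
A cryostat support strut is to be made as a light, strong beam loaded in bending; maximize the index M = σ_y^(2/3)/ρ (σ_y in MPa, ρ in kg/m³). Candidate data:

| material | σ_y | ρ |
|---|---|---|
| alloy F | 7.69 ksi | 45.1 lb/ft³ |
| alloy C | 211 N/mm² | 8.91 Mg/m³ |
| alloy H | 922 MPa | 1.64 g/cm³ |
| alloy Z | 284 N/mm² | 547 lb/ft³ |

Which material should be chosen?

alloy H

Convert each candidate to consistent units, then evaluate M:
  alloy F: σ_y = 53.02 MPa, ρ = 722.4 kg/m³
  alloy C: σ_y = 211.0 MPa, ρ = 8910 kg/m³
  alloy H: σ_y = 922.0 MPa, ρ = 1640 kg/m³
  alloy Z: σ_y = 284.0 MPa, ρ = 8762 kg/m³
  alloy H: M = 57.8×10⁻³
  alloy F: M = 19.5×10⁻³
  alloy Z: M = 4.93×10⁻³
  alloy C: M = 3.98×10⁻³
Alloy H ranks first.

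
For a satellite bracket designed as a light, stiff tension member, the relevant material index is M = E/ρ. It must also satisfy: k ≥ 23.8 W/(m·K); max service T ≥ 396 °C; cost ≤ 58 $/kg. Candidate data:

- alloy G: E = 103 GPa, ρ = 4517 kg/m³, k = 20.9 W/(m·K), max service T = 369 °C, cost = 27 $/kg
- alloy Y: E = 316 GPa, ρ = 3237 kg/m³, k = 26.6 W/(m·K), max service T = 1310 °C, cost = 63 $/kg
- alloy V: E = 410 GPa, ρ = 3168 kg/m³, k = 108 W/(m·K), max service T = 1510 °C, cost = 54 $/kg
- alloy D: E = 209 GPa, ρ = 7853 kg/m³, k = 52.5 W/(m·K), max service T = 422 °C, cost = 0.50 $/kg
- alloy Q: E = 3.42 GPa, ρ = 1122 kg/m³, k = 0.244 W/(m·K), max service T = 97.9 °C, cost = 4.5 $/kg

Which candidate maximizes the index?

alloy V

Screen on constraints: k ≥ 23.8 W/(m·K); max service T ≥ 396 °C; cost ≤ 58 $/kg. Survivors: alloy V, alloy D.
Evaluate M for each candidate:
  alloy V: M = 129 MN·m/kg
  alloy D: M = 26.6 MN·m/kg
Alloy V has the largest M.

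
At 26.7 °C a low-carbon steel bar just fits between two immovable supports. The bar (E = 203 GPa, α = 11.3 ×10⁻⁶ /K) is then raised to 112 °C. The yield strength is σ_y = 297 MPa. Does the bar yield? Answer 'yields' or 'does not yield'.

does not yield

ΔT = 85.30 K. Constrained thermal stress σ = E·α·ΔT = 203.0×10³ MPa × 11.3×10⁻⁶ × 85.30 = 196 MPa (compressive).
Compare to σ_y = 297 MPa: σ < σ_y, so it does not yield.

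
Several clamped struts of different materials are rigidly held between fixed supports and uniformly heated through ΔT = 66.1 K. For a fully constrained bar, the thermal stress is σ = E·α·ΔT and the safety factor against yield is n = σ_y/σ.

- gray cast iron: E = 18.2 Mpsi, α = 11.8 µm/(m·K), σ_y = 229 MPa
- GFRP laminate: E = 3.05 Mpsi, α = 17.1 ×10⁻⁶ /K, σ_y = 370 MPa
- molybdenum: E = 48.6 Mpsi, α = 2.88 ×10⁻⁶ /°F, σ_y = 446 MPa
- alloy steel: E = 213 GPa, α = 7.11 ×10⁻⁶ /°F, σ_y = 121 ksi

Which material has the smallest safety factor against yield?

gray cast iron

Converting E to GPa, α to ×10⁻⁶/K, σ_y to MPa, then σ and n for each:
  gray cast iron: E = 125.5, α = 11.8, σ_y = 229.0 → σ = 97.9 MPa, n = 2.34
  GFRP laminate: E = 21.03, α = 17.1, σ_y = 370.0 → σ = 23.8 MPa, n = 15.6
  molybdenum: E = 335.1, α = 5.18, σ_y = 446.0 → σ = 115 MPa, n = 3.88
  alloy steel: E = 213.0, α = 12.8, σ_y = 834.3 → σ = 180 MPa, n = 4.63
Gray cast iron has the lowest safety factor, n = 2.34.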